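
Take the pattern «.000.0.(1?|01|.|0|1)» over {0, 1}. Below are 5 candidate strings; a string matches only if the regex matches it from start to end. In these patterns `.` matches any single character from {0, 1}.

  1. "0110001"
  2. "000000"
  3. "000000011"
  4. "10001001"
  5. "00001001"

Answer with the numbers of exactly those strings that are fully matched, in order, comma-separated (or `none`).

4, 5

1 → no match
2 → no match
3 → no match
4 → match
5 → match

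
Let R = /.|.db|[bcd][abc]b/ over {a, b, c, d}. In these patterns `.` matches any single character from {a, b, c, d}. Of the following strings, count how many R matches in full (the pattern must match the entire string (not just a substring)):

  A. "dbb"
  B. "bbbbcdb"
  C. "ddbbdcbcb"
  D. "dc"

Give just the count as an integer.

1

A. "dbb" → match
B. "bbbbcdb" → no match
C. "ddbbdcbcb" → no match
D. "dc" → no match
Total matched: 1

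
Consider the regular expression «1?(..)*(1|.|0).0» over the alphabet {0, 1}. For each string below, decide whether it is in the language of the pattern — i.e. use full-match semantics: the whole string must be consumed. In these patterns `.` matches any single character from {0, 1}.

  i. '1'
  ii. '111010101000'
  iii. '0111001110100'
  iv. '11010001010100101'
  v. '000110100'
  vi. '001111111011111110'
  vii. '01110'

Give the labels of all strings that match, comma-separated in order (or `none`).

i. '1' → no match — must end with '0'
ii. '111010101000' → match
iii → match
iv → no match — must end with '0'
v. '000110100' → match
vi → no match
vii. '01110' → match

ii, iii, v, vii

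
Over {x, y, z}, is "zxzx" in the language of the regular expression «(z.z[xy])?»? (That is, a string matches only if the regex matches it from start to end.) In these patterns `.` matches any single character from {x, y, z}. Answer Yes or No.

Yes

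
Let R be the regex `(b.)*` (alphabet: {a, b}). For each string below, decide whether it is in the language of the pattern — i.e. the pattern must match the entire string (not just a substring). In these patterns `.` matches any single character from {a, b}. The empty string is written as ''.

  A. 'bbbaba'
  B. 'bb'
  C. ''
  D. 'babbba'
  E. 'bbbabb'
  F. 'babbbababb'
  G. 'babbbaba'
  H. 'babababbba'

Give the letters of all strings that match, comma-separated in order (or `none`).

A. 'bbbaba' → match
B. 'bb' → match
C. '' → match
D. 'babbba' → match
E. 'bbbabb' → match
F. 'babbbababb' → match
G. 'babbbaba' → match
H. 'babababbba' → match

A, B, C, D, E, F, G, H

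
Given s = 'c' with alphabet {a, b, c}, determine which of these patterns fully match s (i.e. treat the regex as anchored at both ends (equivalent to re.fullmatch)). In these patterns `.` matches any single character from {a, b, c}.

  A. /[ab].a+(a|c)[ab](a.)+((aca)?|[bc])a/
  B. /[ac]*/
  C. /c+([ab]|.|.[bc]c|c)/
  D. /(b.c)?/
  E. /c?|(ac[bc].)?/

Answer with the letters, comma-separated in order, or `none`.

A → no match — must end with 'a'
B → match
C → no match
D → no match
E → match

B, E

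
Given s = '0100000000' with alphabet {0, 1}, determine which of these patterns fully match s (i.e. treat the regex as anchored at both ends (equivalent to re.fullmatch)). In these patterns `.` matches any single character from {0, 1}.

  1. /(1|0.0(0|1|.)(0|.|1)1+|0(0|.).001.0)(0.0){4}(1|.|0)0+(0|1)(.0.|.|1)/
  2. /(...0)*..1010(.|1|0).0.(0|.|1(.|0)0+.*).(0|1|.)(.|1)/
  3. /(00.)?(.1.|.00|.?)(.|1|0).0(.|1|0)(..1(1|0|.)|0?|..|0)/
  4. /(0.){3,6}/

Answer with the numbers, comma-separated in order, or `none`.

4

1 → no match
2 → no match
3 → no match
4 → match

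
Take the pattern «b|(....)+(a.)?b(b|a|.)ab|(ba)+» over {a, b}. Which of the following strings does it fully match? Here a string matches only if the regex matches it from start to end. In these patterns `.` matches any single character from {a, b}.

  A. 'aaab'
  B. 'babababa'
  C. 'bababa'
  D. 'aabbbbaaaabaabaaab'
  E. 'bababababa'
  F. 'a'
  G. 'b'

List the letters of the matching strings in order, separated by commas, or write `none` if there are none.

A → no match
B → match
C → match
D → no match
E → match
F → no match
G → match

B, C, E, G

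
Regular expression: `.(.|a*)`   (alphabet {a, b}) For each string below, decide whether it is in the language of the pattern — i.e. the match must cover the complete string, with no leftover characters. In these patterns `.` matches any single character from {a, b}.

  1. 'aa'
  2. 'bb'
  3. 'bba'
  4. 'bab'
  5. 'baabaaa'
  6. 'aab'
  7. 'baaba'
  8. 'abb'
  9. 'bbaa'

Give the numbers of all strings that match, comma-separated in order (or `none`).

1. 'aa' → match
2. 'bb' → match
3. 'bba' → no match
4. 'bab' → no match
5. 'baabaaa' → no match
6. 'aab' → no match
7. 'baaba' → no match
8. 'abb' → no match
9. 'bbaa' → no match

1, 2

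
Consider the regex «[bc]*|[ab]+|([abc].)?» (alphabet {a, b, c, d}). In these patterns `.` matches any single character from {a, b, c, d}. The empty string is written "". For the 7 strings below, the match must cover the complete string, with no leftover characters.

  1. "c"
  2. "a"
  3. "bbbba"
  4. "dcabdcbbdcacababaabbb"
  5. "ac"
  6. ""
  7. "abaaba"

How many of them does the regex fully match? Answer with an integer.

6

1 → match
2 → match
3 → match
4 → no match
5 → match
6 → match
7 → match
Total matched: 6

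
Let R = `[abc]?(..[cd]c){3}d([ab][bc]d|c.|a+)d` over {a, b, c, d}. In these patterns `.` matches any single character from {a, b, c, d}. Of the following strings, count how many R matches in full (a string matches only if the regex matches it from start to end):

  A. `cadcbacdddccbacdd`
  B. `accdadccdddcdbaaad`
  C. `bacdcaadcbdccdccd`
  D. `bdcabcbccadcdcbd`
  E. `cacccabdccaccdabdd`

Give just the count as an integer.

A → no match
B → no match
C → match
D → no match
E → match
Total matched: 2

2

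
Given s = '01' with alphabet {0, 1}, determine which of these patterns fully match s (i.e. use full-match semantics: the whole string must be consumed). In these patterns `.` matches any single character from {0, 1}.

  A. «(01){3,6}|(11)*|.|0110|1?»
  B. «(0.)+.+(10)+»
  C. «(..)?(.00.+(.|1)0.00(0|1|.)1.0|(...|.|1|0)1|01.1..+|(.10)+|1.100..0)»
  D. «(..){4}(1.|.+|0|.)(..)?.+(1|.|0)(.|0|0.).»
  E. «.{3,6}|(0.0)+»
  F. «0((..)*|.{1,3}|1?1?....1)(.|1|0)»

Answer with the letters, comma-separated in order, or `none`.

A → no match
B → no match — must end with '10'
C → match
D → no match
E → no match
F → match

C, F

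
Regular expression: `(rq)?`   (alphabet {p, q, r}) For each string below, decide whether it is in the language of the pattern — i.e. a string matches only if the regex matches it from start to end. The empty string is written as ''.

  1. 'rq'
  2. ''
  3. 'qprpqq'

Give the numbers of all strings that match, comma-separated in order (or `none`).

1. 'rq' → match
2. '' → match
3. 'qprpqq' → no match

1, 2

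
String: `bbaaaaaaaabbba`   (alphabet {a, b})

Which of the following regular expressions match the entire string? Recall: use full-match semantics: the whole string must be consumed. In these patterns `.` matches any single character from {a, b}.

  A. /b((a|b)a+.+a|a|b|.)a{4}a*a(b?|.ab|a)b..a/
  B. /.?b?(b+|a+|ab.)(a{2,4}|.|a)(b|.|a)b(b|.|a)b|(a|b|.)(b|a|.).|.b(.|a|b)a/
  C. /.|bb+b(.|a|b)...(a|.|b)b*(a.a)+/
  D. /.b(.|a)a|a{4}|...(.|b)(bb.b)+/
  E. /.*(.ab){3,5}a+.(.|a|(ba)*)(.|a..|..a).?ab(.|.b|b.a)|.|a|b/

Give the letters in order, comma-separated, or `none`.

A

A → match
B → no match
C → no match
D → no match
E → no match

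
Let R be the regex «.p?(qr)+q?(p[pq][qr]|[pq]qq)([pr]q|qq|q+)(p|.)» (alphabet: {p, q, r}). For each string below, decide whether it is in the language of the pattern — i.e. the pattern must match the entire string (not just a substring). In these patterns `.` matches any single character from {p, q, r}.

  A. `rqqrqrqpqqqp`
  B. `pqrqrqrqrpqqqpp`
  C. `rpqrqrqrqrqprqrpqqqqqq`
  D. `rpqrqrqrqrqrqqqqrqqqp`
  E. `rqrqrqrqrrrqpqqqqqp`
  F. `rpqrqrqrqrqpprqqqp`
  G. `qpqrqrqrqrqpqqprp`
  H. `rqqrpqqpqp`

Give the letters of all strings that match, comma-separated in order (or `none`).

A → no match
B → no match
C → no match
D → no match
E → no match
F → match
G → no match
H → no match

F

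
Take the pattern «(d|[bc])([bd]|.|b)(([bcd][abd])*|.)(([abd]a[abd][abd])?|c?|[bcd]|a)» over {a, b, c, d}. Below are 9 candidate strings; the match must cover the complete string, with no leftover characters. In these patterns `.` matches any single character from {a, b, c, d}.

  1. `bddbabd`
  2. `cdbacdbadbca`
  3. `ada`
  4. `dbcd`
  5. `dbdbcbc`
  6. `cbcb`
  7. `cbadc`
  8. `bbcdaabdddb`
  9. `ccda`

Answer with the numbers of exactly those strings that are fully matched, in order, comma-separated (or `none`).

1, 2, 4, 5, 6, 9

1 → match
2 → match
3 → no match
4 → match
5 → match
6 → match
7 → no match
8 → no match
9 → match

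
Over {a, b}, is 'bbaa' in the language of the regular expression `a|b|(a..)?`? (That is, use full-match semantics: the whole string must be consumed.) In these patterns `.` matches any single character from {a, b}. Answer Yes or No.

No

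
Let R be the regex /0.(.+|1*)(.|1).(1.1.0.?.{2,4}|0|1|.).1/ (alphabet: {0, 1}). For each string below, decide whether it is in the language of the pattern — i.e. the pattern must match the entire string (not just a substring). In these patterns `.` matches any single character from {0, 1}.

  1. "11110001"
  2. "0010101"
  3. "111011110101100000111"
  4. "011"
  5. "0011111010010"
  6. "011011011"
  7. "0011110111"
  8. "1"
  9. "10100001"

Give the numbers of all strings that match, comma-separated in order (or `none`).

1 → no match — must start with "0"
2 → match
3 → no match — must start with "0"
4 → no match
5 → no match — must end with "1"
6 → match
7 → match
8 → no match — must start with "0"
9 → no match — must start with "0"

2, 6, 7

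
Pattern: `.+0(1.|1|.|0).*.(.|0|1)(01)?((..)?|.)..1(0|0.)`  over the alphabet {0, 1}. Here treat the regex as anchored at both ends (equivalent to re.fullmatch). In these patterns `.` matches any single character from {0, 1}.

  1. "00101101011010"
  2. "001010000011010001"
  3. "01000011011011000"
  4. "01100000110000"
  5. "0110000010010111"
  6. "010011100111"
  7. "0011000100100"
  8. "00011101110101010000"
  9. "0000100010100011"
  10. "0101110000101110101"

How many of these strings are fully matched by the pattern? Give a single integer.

3

1 → match
2 → no match
3 → no match
4 → no match
5 → no match
6 → no match
7 → match
8 → no match
9 → no match
10 → match
Total matched: 3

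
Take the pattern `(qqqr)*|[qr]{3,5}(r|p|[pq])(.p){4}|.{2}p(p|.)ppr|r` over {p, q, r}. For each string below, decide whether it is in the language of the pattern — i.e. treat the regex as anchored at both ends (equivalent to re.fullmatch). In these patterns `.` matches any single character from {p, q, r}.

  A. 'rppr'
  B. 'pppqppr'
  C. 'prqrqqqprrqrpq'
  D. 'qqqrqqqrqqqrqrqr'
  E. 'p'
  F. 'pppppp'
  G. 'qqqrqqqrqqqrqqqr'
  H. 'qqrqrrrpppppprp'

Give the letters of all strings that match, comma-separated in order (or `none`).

B, G

A → no match
B → match
C → no match
D → no match
E → no match
F → no match
G → match
H → no match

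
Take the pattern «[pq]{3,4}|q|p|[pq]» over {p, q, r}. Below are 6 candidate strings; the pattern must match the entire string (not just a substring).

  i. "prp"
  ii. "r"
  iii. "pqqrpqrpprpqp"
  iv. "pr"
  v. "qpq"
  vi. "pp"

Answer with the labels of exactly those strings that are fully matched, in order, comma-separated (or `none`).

i. "prp" → no match
ii. "r" → no match
iii → no match
iv. "pr" → no match
v. "qpq" → match
vi. "pp" → no match

v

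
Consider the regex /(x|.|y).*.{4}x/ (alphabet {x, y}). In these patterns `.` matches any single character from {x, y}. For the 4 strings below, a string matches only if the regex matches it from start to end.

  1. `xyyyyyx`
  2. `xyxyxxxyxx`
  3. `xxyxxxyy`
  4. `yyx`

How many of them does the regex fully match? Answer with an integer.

2

1 → match
2 → match
3 → no match — must end with `x`
4 → no match
Total matched: 2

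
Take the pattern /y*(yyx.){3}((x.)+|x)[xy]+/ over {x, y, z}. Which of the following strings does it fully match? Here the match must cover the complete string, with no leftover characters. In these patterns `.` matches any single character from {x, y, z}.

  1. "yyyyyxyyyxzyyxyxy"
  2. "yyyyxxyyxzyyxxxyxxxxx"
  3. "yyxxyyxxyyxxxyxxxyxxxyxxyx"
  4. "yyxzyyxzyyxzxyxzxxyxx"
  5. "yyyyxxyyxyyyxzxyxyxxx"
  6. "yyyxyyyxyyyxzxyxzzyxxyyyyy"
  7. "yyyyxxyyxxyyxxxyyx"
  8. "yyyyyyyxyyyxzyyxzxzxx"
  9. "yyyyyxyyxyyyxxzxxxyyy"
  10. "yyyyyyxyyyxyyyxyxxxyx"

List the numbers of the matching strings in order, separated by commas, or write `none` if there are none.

1, 2, 3, 4, 5, 7, 8, 10

1 → match
2 → match
3 → match
4 → match
5 → match
6 → no match
7 → match
8 → match
9 → no match
10 → match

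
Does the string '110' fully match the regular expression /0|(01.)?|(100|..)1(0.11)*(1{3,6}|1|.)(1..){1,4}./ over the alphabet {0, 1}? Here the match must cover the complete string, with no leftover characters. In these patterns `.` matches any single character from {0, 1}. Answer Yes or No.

No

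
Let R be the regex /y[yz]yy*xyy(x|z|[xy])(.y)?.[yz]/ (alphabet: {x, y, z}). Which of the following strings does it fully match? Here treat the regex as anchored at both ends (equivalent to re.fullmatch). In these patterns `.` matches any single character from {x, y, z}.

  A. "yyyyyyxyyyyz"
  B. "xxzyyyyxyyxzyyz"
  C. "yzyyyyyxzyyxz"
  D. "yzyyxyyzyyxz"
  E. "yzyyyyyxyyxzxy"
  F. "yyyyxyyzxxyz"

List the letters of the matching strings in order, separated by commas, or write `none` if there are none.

A → match
B → no match — must start with "y"
C → no match
D → match
E → no match
F → no match

A, D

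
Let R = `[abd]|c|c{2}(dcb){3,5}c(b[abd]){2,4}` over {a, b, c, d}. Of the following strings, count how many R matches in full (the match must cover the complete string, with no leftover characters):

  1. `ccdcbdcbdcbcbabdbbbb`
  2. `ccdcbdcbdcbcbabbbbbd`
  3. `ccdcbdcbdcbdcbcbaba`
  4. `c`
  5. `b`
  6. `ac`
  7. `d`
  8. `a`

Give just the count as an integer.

1 → match
2 → match
3 → match
4. `c` → match
5. `b` → match
6. `ac` → no match
7. `d` → match
8. `a` → match
Total matched: 7

7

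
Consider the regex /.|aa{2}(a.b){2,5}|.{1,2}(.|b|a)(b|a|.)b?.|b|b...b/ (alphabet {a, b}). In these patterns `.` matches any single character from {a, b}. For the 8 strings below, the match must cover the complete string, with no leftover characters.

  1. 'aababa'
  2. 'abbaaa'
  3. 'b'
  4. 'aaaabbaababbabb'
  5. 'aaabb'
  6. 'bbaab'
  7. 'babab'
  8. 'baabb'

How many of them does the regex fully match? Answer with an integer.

7

1 → match
2 → no match
3 → match
4 → match
5 → match
6 → match
7 → match
8 → match
Total matched: 7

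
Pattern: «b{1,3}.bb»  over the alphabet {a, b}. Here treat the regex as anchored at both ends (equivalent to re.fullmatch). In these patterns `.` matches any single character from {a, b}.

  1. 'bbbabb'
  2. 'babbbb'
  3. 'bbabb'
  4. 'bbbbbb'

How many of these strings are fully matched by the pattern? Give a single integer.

1. 'bbbabb' → match
2. 'babbbb' → no match
3. 'bbabb' → match
4. 'bbbbbb' → match
Total matched: 3

3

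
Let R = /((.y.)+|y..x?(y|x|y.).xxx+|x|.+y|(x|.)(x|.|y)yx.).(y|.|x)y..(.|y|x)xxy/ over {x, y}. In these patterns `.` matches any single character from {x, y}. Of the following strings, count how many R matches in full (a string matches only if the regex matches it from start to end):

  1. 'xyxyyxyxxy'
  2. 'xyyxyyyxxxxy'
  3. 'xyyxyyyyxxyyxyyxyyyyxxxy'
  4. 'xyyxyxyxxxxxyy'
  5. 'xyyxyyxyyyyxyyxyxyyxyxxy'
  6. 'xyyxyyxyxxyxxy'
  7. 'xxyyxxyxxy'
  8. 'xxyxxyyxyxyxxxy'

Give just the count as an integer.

1 → match
2 → match
3 → match
4 → no match — must end with 'xxy'
5 → match
6 → match
7 → match
8 → match
Total matched: 7

7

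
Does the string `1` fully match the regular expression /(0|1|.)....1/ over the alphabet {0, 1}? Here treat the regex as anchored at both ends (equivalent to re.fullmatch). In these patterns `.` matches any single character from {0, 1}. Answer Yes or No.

No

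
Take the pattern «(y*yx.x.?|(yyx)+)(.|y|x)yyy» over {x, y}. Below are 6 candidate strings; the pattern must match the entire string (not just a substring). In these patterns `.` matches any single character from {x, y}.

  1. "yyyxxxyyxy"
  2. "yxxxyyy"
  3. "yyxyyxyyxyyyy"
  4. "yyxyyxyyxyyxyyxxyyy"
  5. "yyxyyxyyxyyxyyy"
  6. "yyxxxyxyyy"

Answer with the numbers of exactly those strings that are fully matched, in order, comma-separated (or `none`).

3, 4, 6

1 → no match — must end with "yyy"
2 → no match
3 → match
4 → match
5 → no match
6 → match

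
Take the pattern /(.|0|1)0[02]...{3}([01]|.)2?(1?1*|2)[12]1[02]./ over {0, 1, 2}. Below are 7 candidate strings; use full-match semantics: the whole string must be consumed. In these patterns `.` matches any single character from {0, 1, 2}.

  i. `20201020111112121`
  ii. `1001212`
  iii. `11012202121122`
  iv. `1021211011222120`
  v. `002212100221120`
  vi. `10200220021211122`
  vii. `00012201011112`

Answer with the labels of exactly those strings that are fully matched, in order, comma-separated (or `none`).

i, v

i → match
ii → no match
iii → no match
iv → no match
v → match
vi → no match
vii → no match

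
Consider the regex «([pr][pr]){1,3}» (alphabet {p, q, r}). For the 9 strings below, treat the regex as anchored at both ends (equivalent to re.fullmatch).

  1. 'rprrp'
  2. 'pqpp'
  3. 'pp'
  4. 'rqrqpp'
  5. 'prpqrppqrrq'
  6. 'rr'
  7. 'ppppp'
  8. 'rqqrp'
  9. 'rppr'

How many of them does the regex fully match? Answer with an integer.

3

1. 'rprrp' → no match
2. 'pqpp' → no match
3. 'pp' → match
4. 'rqrqpp' → no match
5. 'prpqrppqrrq' → no match
6. 'rr' → match
7. 'ppppp' → no match
8. 'rqqrp' → no match
9. 'rppr' → match
Total matched: 3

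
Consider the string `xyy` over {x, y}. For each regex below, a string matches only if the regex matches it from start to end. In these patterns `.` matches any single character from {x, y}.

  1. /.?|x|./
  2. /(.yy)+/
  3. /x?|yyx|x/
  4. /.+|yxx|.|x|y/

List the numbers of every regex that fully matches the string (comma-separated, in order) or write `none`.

2, 4

1 → no match
2 → match
3 → no match
4 → match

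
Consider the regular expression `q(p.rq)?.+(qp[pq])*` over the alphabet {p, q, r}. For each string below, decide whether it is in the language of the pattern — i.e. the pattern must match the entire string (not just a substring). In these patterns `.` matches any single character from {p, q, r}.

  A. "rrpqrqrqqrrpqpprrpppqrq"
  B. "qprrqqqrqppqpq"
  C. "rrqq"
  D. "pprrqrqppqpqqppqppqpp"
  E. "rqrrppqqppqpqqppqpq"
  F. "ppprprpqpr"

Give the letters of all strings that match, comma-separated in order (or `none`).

A → no match — must start with "q"
B → match
C → no match — must start with "q"
D → no match — must start with "q"
E → no match — must start with "q"
F → no match — must start with "q"

B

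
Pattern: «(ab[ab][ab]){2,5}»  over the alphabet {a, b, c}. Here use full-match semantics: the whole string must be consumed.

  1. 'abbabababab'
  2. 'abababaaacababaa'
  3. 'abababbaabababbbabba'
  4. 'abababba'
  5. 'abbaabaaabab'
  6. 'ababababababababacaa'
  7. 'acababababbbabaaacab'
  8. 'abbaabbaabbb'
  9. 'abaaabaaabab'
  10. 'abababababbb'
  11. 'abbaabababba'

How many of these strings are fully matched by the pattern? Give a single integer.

1 → no match
2 → no match
3 → match
4 → match
5 → match
6 → no match
7 → no match — must start with 'ab'
8 → match
9 → match
10 → match
11 → match
Total matched: 7

7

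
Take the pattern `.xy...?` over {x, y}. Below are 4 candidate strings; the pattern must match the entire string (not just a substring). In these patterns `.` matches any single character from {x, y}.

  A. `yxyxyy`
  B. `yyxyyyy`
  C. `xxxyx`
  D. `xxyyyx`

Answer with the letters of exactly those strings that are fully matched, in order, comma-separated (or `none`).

A. `yxyxyy` → match
B. `yyxyyyy` → no match
C. `xxxyx` → no match
D. `xxyyyx` → match

A, D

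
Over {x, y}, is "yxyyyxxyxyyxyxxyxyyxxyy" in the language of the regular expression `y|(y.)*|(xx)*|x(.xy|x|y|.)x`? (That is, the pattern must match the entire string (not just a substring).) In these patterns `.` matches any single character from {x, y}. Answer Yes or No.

No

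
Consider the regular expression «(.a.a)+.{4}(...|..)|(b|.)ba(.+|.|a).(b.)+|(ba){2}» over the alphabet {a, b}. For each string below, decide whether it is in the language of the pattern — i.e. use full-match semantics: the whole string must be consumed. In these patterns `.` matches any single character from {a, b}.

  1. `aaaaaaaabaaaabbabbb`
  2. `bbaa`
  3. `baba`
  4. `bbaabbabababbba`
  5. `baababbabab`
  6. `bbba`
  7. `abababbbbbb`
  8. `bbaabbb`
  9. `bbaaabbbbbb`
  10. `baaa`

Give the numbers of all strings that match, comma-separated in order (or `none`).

1 → match
2 → no match
3 → match
4 → match
5 → no match
6 → no match
7 → match
8 → match
9 → match
10 → no match

1, 3, 4, 7, 8, 9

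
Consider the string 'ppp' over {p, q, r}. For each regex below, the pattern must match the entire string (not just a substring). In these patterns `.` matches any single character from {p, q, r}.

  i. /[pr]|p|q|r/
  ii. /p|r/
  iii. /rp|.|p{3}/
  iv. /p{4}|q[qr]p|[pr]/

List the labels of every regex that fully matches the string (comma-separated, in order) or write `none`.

iii

i → no match
ii → no match
iii → match
iv → no match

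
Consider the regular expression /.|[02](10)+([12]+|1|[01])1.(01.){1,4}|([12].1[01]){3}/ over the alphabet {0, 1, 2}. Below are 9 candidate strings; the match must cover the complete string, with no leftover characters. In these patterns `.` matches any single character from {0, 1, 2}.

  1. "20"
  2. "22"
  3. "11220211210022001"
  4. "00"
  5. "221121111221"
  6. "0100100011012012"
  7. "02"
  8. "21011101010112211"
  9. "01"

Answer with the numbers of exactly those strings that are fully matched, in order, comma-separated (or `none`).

none

1 → no match
2 → no match
3 → no match
4 → no match
5 → no match
6 → no match
7 → no match
8 → no match
9 → no match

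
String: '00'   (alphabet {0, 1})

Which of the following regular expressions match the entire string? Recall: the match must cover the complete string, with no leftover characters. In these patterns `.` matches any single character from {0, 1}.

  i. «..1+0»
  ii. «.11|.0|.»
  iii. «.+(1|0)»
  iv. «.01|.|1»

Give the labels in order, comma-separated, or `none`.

ii, iii

i → no match — must end with '10'
ii → match
iii → match
iv → no match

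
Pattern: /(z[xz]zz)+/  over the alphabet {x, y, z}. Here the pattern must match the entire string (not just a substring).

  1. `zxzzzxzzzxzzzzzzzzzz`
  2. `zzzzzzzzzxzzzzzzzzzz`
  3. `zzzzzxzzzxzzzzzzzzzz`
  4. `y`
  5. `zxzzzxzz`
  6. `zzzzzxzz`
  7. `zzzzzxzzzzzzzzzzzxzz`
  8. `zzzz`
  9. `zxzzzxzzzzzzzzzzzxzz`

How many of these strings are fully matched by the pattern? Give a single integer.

8

1 → match
2 → match
3 → match
4 → no match — must start with `z`
5 → match
6 → match
7 → match
8 → match
9 → match
Total matched: 8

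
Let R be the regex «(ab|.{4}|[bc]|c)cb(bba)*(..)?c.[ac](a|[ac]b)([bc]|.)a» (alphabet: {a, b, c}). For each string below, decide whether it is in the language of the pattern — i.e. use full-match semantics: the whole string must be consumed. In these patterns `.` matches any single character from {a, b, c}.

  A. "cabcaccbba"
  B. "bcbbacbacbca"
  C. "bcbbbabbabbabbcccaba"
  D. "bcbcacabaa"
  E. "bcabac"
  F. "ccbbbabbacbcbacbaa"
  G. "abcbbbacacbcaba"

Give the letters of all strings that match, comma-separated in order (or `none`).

A → no match
B → match
C → match
D → match
E → no match — must end with "a"
F → match
G → match

B, C, D, F, G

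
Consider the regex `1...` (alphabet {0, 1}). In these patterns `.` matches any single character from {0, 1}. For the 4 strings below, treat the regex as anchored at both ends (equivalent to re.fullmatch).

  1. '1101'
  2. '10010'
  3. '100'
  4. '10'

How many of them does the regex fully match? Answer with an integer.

1 → match
2 → no match
3 → no match
4 → no match
Total matched: 1

1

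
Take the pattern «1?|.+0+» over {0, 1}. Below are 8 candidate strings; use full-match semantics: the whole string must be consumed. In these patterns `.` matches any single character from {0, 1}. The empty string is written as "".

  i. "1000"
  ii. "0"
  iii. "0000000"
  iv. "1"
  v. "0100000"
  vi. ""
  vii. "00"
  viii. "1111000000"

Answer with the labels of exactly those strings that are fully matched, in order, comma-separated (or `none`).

i → match
ii → no match
iii → match
iv → match
v → match
vi → match
vii → match
viii → match

i, iii, iv, v, vi, vii, viii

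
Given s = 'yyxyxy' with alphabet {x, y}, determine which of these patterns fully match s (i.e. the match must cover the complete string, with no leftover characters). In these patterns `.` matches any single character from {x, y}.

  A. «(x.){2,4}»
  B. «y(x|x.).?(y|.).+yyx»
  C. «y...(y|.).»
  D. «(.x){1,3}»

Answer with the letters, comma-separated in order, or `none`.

C

A → no match — must start with 'x'
B → no match — must start with 'yx'
C → match
D → no match — must end with 'x'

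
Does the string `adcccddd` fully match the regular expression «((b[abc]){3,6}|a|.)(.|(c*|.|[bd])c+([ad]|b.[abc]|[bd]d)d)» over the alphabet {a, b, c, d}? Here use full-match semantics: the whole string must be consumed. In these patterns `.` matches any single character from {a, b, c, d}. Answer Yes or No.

Yes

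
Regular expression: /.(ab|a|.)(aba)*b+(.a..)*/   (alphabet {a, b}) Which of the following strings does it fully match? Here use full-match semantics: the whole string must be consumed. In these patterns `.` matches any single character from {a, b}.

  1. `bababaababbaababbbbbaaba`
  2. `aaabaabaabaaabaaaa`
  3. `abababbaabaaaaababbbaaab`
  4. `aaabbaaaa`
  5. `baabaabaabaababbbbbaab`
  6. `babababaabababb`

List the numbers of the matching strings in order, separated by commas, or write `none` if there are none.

1 → no match
2 → no match
3 → no match
4 → no match
5 → match
6 → match

5, 6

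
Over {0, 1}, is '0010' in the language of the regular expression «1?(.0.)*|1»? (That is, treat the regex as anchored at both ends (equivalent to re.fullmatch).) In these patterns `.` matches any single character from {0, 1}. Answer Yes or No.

No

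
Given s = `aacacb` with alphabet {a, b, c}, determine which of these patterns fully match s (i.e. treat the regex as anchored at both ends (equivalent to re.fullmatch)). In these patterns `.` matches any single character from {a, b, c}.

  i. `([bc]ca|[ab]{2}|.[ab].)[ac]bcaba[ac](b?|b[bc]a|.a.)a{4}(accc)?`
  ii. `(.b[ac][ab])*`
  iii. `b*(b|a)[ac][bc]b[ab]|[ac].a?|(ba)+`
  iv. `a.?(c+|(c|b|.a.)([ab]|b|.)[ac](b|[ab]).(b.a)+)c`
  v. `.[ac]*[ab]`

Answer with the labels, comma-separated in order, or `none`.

v

i → no match
ii → no match
iii → no match
iv → no match — must end with `c`
v → match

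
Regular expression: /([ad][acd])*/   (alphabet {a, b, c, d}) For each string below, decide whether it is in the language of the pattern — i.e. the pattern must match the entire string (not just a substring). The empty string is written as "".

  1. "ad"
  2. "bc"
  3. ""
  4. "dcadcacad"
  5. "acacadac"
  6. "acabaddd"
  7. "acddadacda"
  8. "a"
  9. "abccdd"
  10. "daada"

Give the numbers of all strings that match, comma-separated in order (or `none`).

1, 3, 5, 7

1 → match
2 → no match
3 → match
4 → no match
5 → match
6 → no match
7 → match
8 → no match
9 → no match
10 → no match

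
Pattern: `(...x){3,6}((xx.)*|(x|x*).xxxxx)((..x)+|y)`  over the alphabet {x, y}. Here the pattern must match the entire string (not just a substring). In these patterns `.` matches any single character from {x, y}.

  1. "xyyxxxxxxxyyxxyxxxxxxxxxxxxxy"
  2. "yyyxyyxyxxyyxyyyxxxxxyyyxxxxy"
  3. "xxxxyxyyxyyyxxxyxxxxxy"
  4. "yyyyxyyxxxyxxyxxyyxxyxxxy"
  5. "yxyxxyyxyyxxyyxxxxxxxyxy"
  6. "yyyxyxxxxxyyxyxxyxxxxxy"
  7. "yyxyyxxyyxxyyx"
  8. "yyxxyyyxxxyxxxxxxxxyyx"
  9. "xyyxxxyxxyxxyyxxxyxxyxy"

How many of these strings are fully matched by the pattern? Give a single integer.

1 → no match
2 → no match
3 → no match
4 → no match
5 → no match
6 → no match
7 → no match
8 → match
9 → no match
Total matched: 1

1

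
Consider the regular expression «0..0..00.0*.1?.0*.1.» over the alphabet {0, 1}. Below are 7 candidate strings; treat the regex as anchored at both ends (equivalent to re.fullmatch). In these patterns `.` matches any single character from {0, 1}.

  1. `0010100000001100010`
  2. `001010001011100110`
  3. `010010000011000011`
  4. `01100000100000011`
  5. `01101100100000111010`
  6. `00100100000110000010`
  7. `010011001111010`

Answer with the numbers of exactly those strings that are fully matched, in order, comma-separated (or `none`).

1, 2, 3, 4, 5, 6, 7

1 → match
2 → match
3 → match
4 → match
5 → match
6 → match
7 → match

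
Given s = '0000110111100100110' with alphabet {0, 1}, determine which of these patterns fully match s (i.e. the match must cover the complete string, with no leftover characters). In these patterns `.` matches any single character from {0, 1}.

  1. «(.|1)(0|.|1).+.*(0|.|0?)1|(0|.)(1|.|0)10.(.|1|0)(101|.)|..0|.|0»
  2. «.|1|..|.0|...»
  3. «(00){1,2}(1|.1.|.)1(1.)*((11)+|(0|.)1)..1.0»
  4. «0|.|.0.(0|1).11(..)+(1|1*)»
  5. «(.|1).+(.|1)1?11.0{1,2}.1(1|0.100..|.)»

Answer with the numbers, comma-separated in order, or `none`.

1 → no match
2 → no match
3 → match
4 → no match
5 → no match

3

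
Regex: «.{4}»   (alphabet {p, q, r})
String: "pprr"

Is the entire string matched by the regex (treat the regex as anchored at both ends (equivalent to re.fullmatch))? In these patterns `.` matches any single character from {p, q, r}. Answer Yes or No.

Yes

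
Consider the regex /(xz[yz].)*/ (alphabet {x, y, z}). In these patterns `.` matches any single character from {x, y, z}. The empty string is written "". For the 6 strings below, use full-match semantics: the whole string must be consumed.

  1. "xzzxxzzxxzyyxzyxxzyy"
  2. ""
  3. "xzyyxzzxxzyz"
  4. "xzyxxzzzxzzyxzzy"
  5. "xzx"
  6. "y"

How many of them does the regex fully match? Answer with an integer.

1 → match
2. "" → match
3. "xzyyxzzxxzyz" → match
4 → match
5. "xzx" → no match
6. "y" → no match
Total matched: 4

4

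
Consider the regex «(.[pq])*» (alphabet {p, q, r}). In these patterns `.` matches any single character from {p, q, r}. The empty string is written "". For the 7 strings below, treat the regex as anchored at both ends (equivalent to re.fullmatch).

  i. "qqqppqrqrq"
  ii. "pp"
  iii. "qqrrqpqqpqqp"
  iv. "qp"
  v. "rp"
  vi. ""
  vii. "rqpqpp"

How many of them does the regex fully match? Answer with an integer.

i → match
ii → match
iii → no match
iv → match
v → match
vi → match
vii → match
Total matched: 6

6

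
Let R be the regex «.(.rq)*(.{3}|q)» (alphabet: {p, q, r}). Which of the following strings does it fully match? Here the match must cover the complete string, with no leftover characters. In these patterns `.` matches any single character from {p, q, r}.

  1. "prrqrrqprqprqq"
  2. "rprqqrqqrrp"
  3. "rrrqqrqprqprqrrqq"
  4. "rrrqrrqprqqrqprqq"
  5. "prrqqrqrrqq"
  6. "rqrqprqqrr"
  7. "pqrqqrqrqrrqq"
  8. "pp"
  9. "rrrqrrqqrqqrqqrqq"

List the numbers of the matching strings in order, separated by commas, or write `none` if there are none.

1, 3, 4, 5, 6, 9

1 → match
2 → no match
3 → match
4 → match
5 → match
6 → match
7 → no match
8 → no match
9 → match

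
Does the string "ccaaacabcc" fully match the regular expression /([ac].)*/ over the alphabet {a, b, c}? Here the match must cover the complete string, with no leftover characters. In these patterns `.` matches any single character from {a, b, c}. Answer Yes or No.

Yes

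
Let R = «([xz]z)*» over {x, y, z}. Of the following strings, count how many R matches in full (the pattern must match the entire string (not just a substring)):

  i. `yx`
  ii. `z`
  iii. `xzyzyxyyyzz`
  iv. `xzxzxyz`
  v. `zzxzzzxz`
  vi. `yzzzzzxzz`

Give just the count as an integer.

1

i → no match
ii → no match
iii → no match
iv → no match
v → match
vi → no match
Total matched: 1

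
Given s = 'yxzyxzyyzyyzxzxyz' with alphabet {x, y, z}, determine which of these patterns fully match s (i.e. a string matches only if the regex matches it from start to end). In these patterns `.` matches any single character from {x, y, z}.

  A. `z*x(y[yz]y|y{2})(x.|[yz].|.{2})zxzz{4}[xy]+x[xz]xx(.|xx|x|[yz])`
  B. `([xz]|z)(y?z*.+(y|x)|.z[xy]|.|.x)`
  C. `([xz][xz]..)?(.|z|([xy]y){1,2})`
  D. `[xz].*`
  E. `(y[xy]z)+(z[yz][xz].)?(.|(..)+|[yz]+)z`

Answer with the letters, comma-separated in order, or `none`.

E

A → no match
B → no match
C → no match
D → no match
E → match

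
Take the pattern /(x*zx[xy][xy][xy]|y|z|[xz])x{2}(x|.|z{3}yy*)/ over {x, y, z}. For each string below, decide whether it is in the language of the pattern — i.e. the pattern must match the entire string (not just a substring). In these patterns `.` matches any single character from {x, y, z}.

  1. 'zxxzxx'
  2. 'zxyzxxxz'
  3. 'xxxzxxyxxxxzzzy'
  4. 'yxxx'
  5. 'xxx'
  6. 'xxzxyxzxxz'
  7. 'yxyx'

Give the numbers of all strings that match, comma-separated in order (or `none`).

1 → no match
2 → no match
3 → no match
4 → match
5 → no match
6 → no match
7 → no match

4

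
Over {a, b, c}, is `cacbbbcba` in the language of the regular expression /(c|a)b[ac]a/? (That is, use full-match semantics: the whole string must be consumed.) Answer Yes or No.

No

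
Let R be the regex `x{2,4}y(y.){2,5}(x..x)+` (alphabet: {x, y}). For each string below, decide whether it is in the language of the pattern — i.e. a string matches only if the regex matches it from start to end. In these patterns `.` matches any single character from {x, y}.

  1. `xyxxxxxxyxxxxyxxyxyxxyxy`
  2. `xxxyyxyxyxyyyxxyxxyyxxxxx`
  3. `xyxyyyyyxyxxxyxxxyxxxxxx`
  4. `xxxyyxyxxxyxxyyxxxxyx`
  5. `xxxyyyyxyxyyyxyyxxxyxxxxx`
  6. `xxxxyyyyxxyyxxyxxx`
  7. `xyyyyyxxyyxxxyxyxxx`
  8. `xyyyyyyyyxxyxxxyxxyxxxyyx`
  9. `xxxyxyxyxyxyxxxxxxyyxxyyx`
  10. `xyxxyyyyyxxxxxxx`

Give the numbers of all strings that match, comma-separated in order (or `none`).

1 → no match — must end with `x`
2 → no match
3 → no match
4 → no match
5 → no match
6 → no match
7 → no match
8 → no match
9 → no match
10 → no match

none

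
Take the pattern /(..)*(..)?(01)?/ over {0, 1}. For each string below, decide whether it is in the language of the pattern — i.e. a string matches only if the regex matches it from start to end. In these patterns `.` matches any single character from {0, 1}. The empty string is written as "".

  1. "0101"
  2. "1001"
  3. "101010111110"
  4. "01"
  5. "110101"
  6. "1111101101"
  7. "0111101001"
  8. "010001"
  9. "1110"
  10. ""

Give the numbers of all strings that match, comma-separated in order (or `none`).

1 → match
2 → match
3 → match
4 → match
5 → match
6 → match
7 → match
8 → match
9 → match
10 → match

1, 2, 3, 4, 5, 6, 7, 8, 9, 10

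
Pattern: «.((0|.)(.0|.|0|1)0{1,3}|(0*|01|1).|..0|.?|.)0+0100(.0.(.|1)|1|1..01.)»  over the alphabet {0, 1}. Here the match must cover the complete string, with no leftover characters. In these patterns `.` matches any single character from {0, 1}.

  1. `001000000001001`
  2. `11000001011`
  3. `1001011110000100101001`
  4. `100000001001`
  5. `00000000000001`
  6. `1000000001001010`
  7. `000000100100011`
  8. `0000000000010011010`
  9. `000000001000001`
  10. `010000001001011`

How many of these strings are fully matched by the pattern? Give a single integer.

6

1 → match
2 → no match
3 → no match
4 → match
5 → no match
6 → match
7 → match
8 → no match
9 → match
10 → match
Total matched: 6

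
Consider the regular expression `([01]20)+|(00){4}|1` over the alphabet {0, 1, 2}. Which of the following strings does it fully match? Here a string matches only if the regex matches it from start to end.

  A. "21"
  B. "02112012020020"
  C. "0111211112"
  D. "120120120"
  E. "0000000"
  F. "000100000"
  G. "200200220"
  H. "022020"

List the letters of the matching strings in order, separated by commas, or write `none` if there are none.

A → no match
B → no match
C → no match
D → match
E → no match
F → no match
G → no match
H → no match

D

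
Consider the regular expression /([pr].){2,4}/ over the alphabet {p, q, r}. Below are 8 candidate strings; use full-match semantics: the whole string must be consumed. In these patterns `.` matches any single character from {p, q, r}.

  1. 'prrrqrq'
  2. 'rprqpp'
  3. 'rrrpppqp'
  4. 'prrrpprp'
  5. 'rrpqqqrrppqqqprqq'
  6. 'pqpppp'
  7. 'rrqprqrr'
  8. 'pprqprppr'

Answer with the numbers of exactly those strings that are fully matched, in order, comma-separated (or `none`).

2, 4, 6

1. 'prrrqrq' → no match
2. 'rprqpp' → match
3. 'rrrpppqp' → no match
4. 'prrrpprp' → match
5 → no match
6. 'pqpppp' → match
7. 'rrqprqrr' → no match
8. 'pprqprppr' → no match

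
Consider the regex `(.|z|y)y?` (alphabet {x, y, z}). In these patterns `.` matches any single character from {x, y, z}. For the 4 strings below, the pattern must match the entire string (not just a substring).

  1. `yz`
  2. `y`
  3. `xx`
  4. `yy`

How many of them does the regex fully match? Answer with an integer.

1. `yz` → no match
2. `y` → match
3. `xx` → no match
4. `yy` → match
Total matched: 2

2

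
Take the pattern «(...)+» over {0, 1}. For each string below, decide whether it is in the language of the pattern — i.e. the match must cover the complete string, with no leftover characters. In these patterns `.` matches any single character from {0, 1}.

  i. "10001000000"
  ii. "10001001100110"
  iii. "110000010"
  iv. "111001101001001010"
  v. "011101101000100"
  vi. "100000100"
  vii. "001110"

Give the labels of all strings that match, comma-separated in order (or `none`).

iii, iv, v, vi, vii

i → no match
ii → no match
iii → match
iv → match
v → match
vi → match
vii → match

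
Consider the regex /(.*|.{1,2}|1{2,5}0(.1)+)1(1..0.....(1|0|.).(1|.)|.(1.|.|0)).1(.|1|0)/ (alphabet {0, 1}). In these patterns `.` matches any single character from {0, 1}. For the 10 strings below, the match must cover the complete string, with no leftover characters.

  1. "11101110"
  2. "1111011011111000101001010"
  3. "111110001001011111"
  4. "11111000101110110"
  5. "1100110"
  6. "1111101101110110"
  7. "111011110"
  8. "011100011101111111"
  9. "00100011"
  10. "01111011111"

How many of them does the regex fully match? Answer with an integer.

1 → match
2 → match
3 → match
4 → match
5 → match
6 → match
7 → match
8 → match
9 → match
10 → match
Total matched: 10

10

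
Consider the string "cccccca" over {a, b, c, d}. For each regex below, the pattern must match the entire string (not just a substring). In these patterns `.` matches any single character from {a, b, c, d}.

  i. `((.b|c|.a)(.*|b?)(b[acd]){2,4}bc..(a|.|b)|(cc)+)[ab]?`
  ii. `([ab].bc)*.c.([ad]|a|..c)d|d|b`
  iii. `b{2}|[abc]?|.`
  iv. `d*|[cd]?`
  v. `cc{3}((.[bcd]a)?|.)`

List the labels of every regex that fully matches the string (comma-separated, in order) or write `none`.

i, v

i → match
ii → no match
iii → no match
iv → no match
v → match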